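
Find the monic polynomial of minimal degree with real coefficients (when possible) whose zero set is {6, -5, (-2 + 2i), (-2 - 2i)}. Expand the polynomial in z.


The polynomial is p(z) = ∏_{α ∈ S} (z − α), where S = {6, -5, (-2 + 2i), (-2 - 2i)}.
Expanding the product yields: p(z) = z^4 + 3·z^3 -26·z^2 -128·z -240.
Note conjugate pairs combine to real quadratics: (z − (-2+2i))(z − (-2−2i)) = z² + 4z + 8.
The resulting polynomial has degree 4 and real coefficients as required.

p(z) = z^4 + 3·z^3 -26·z^2 -128·z -240.


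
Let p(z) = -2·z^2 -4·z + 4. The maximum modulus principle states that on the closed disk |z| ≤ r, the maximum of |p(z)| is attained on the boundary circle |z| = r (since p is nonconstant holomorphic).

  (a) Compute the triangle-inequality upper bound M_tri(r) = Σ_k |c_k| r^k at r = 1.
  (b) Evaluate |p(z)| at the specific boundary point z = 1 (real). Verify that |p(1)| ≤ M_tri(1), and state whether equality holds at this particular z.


Coefficients: c_0 = 4, c_1 = -4, c_2 = -2. Radius r = 1.
Part (a). Triangle bound: M_tri(r) = Σ_k |c_k| r^k
  = |4|·1^0 + |-4|·1^1 + |-2|·1^2
  = 4 + 4 + 2 = 10.
This bounds M(r) := max_{|z|=r} |p(z)| from above; equality holds iff all terms c_k z^k can be made to align in phase at a single z on |z|=r.
Part (b). At z = 1 (real, on the circle |z| = r):
  p(1) = (4)·1^0 + (-4)·1^1 + (-2)·1^2 = -2.
  |p(1)| = 2.
Check: |p(1)| = 2 ≤ 10 = M_tri(1). ✓ Equality does not hold at z = 1 (the coefficients have mixed signs, so the terms do not all align in phase there).

M_tri(1) = 10; |p(1)| = 2; equality at z=1: no.


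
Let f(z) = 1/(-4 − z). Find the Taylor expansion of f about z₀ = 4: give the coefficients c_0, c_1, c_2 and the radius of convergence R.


Let w = z − z₀, so z = z₀ + w.
Then -4 − z = -4 − (z₀ + w) = (-4 − z₀) − w = -8 − w.
f(z) = 1/(-8 − w) = (1/(-8)) · 1/(1 − w/(-8)) = Σ_{n≥0} w^n / (-8)^(n+1).
So c_n = 1/(-8)^(n+1):
  c_0 = 1/(-8)^1 = -1/8.
  c_1 = 1/(-8)^2 = 1/64.
  c_2 = 1/(-8)^3 = -1/512.
The series is valid for |w/d| < 1, i.e. |z − z₀| < |d|.
Radius of convergence: R = |-4 − z₀| = |-8| = 8 (distance from z₀ to the singularity z = -4).

c_0 = -1/8, c_1 = 1/64, c_2 = -1/512; R = 8.


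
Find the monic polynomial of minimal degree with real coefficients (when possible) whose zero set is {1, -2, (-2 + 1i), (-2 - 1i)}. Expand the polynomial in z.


The polynomial is p(z) = ∏_{α ∈ S} (z − α), where S = {1, -2, (-2 + 1i), (-2 - 1i)}.
Expanding the product yields: p(z) = z^4 + 5·z^3 + 7·z^2 -3·z -10.
Note conjugate pairs combine to real quadratics: (z − (-2+1i))(z − (-2−1i)) = z² + 4z + 5.
The resulting polynomial has degree 4 and real coefficients as required.

p(z) = z^4 + 5·z^3 + 7·z^2 -3·z -10.


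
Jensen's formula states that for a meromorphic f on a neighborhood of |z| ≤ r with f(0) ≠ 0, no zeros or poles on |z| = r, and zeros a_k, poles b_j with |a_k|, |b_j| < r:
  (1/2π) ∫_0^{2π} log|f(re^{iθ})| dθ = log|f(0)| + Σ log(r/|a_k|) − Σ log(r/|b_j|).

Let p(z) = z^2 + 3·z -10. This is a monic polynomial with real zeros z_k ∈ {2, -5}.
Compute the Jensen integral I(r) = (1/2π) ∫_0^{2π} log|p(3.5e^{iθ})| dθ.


Zeros: -5, 2; r = 3.5.
Inside |z| < r: 2. Outside (|z| ≥ r): -5.
p(0) = -10, so log|p(0)| = log(10) = 2.3026.
Apply Jensen: I(r) = log|p(0)| + Σ_k log(r/|z_k|), summed over zeros inside |z| < r.
  log(r/|z_k|) for z_k = 2: log(3.5/2) = 0.5596
  Outside zeros (-5) contribute nothing to the Jensen sum.
Sum over inside zeros: 0.5596.
I(r) = log|p(0)| + (inside sum) = 2.3026 + 0.5596 = 2.8622.
Note: since some zeros are outside |z| ≤ r, the simplified n·log(r) form does NOT apply — only the inside zeros contribute.

I(r) ≈ 2.8622.


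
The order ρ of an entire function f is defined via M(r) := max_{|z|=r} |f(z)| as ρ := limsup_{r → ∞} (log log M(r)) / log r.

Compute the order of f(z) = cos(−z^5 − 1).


Write cos(w) = (e^{iw} ± e^{−iw})/(2 or 2i), so |cos(w)| ≤ e^{|w|}. With w = −z^5 − 1, |w| ≤ 1r^5 + 1 on |z|=r, giving M(r) ≤ e^{1r^5 + 1} and ρ ≤ 5. For the lower bound, choose z on |z|=r with -1z^5 purely imaginary of modulus 1r^5; then |cos(−z^5 − 1)| grows like e^{1r^5}/2, so ρ ≥ 5. Hence ρ = 5.
Therefore ρ = 5.

Order ρ = 5.


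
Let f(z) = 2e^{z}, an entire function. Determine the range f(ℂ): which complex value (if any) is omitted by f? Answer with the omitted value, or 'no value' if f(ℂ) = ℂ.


Little Picard bounds the complement of f(ℂ) to at most one point.
e^{z} is never zero on ℂ, so 2·e^{z} takes every value in ℂ ∖ {0}. Adding 0 shifts the range to ℂ ∖ {0}. Thus f omits exactly the value 0.

Omitted value: 0.


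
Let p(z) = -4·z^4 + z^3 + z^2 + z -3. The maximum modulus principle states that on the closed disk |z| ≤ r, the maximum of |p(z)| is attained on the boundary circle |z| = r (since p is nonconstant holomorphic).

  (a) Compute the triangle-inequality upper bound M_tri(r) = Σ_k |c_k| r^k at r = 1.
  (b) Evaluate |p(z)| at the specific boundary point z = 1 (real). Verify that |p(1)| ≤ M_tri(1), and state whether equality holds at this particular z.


Coefficients: c_0 = -3, c_1 = 1, c_2 = 1, c_3 = 1, c_4 = -4. Radius r = 1.
Part (a). Triangle bound: M_tri(r) = Σ_k |c_k| r^k
  = |-3|·1^0 + |1|·1^1 + |1|·1^2 + |1|·1^3 + |-4|·1^4
  = 3 + 1 + 1 + 1 + 4 = 10.
This bounds M(r) := max_{|z|=r} |p(z)| from above; equality holds iff all terms c_k z^k can be made to align in phase at a single z on |z|=r.
Part (b). At z = 1 (real, on the circle |z| = r):
  p(1) = (-3)·1^0 + (1)·1^1 + (1)·1^2 + (1)·1^3 + (-4)·1^4 = -4.
  |p(1)| = 4.
Check: |p(1)| = 4 ≤ 10 = M_tri(1). ✓ Equality does not hold at z = 1 (the coefficients have mixed signs, so the terms do not all align in phase there).

M_tri(1) = 10; |p(1)| = 4; equality at z=1: no.


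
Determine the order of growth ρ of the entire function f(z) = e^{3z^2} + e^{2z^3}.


Each summand is entire of order 2 and 3 respectively (as in the single-exponential case). The order of a sum is at most the max of the orders, so ρ ≤ 3. For the lower bound: on |z|=r choose arg z so that 2z^3 is real positive; then |e^{2z^3}| = e^{2r^3} while |e^{3z^2}| ≤ e^{3r^2} = o(e^{2r^3}). So |f| ≥ e^{2r^3}(1 − o(1)) and ρ ≥ 3. Hence ρ = max(2, 3) = 3.
Therefore ρ = 3.

Order ρ = 3.


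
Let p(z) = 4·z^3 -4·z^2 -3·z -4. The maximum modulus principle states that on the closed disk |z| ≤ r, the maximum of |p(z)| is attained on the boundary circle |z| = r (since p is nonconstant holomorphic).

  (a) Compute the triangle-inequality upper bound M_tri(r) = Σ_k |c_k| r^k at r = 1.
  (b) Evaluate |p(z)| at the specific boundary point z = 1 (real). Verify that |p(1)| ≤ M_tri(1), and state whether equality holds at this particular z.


Coefficients: c_0 = -4, c_1 = -3, c_2 = -4, c_3 = 4. Radius r = 1.
Part (a). Triangle bound: M_tri(r) = Σ_k |c_k| r^k
  = |-4|·1^0 + |-3|·1^1 + |-4|·1^2 + |4|·1^3
  = 4 + 3 + 4 + 4 = 15.
This bounds M(r) := max_{|z|=r} |p(z)| from above; equality holds iff all terms c_k z^k can be made to align in phase at a single z on |z|=r.
Part (b). At z = 1 (real, on the circle |z| = r):
  p(1) = (-4)·1^0 + (-3)·1^1 + (-4)·1^2 + (4)·1^3 = -7.
  |p(1)| = 7.
Check: |p(1)| = 7 ≤ 15 = M_tri(1). ✓ Equality does not hold at z = 1 (the coefficients have mixed signs, so the terms do not all align in phase there).

M_tri(1) = 15; |p(1)| = 7; equality at z=1: no.


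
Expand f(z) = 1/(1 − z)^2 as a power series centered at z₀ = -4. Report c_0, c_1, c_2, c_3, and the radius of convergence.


Let w = z − z₀, so z = z₀ + w.
Then 1 − z = 1 − (z₀ + w) = (1 − z₀) − w = 5 − w.
f(z) = 1/(5 − w)^2 = (1/(5)^2) · (1 − w/(5))^{−2}.
By the binomial series (1−u)^{−2} = Σ_{n≥0} C(n+1, 1) u^n for |u|<1, with u = w/(5):
  c_n = C(n+1, 1) / (5)^(n+2).
  c_0 = 1/(5)^2 = 1/25.
  c_1 = 2/(5)^3 = 2/125.
  c_2 = 3/(5)^4 = 3/625.
  c_3 = 4/(5)^5 = 4/3125.
The series is valid for |w/d| < 1, i.e. |z − z₀| < |d|.
Radius of convergence: R = |1 − z₀| = |5| = 5 (distance from z₀ to the singularity z = 1).

c_0 = 1/25, c_1 = 2/125, c_2 = 3/625, c_3 = 4/3125; R = 5.


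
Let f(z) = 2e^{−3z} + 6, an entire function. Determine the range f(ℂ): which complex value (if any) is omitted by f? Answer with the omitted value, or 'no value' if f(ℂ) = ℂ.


Little Picard bounds the complement of f(ℂ) to at most one point.
e^{−3z} is never zero on ℂ, so 2·e^{−3z} takes every value in ℂ ∖ {0}. Adding 6 shifts the range to ℂ ∖ {6}. Thus f omits exactly the value 6.

Omitted value: 6.


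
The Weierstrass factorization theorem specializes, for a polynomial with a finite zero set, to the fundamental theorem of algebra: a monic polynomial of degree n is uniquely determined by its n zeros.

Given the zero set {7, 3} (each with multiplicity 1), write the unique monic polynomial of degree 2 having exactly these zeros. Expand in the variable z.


The polynomial is p(z) = ∏_{α ∈ S} (z − α), where S = {7, 3}.
Expanding the product yields: p(z) = z^2 -10·z + 21.
The resulting polynomial has degree 2 and real coefficients as required.

p(z) = z^2 -10·z + 21.


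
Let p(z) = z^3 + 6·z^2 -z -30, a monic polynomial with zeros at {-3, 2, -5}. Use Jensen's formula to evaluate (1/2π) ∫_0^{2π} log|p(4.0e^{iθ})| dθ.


Zeros: -5, -3, 2; r = 4.0.
Inside |z| < r: -3, 2. Outside (|z| ≥ r): -5.
p(0) = -30, so log|p(0)| = log(30) = 3.4012.
Apply Jensen: I(r) = log|p(0)| + Σ_k log(r/|z_k|), summed over zeros inside |z| < r.
  log(r/|z_k|) for z_k = -3: log(4.0/3) = 0.2877
  log(r/|z_k|) for z_k = 2: log(4.0/2) = 0.6931
  Outside zeros (-5) contribute nothing to the Jensen sum.
Sum over inside zeros: 0.9808.
I(r) = log|p(0)| + (inside sum) = 3.4012 + 0.9808 = 4.3820.
Note: since some zeros are outside |z| ≤ r, the simplified n·log(r) form does NOT apply — only the inside zeros contribute.

I(r) ≈ 4.3820.


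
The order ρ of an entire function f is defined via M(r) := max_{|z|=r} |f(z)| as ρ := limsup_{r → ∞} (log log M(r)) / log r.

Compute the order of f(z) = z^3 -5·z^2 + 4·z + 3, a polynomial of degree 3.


|f(z)| ≤ Σ|c_k|·r^k = O(r^3) as r → ∞. Polynomial growth is O(e^{r^ε}) for every ε > 0 (since r^3/e^{r^ε} → 0), so ρ ≤ ε for all ε > 0, i.e. ρ = 0. Every nonconstant polynomial has order 0.
Therefore ρ = 0.

Order ρ = 0.


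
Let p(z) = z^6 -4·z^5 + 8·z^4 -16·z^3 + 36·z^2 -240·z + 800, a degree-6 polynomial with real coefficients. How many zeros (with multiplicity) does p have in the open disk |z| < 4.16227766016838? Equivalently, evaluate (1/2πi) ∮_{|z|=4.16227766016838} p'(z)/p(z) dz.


The zeros of p are: (1 + 3i), (1 - 3i), (3 + 1i), (3 - 1i), (-2 + 2i), (-2 - 2i).
Their magnitudes are: 3.162, 3.162, 3.162, 3.162, 2.828, 2.828.
Zeros with |z| < R = 4.16227766016838: (1 + 3i), (1 - 3i), (3 + 1i), (3 - 1i), (-2 + 2i), (-2 - 2i).
Count = 6.
By the argument principle, (1/2πi) ∮_{|z|=R} p'(z)/p(z) dz equals exactly this count.

Number of zeros inside |z| < 4.16227766016838: 6.


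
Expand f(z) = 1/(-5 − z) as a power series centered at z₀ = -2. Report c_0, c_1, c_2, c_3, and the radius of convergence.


Let w = z − z₀, so z = z₀ + w.
Then -5 − z = -5 − (z₀ + w) = (-5 − z₀) − w = -3 − w.
f(z) = 1/(-3 − w) = (1/(-3)) · 1/(1 − w/(-3)) = Σ_{n≥0} w^n / (-3)^(n+1).
So c_n = 1/(-3)^(n+1):
  c_0 = 1/(-3)^1 = -1/3.
  c_1 = 1/(-3)^2 = 1/9.
  c_2 = 1/(-3)^3 = -1/27.
  c_3 = 1/(-3)^4 = 1/81.
The series is valid for |w/d| < 1, i.e. |z − z₀| < |d|.
Radius of convergence: R = |-5 − z₀| = |-3| = 3 (distance from z₀ to the singularity z = -5).

c_0 = -1/3, c_1 = 1/9, c_2 = -1/27, c_3 = 1/81; R = 3.


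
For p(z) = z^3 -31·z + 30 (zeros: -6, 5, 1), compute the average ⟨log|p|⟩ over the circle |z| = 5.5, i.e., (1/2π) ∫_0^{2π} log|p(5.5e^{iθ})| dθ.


Zeros: -6, 1, 5; r = 5.5.
Inside |z| < r: 1, 5. Outside (|z| ≥ r): -6.
p(0) = 30, so log|p(0)| = log(30) = 3.4012.
Apply Jensen: I(r) = log|p(0)| + Σ_k log(r/|z_k|), summed over zeros inside |z| < r.
  log(r/|z_k|) for z_k = 5: log(5.5/5) = 0.0953
  log(r/|z_k|) for z_k = 1: log(5.5/1) = 1.7047
  Outside zeros (-6) contribute nothing to the Jensen sum.
Sum over inside zeros: 1.8001.
I(r) = log|p(0)| + (inside sum) = 3.4012 + 1.8001 = 5.2013.
Note: since some zeros are outside |z| ≤ r, the simplified n·log(r) form does NOT apply — only the inside zeros contribute.

I(r) ≈ 5.2013.


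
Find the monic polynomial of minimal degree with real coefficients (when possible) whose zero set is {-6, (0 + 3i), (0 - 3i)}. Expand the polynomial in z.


The polynomial is p(z) = ∏_{α ∈ S} (z − α), where S = {-6, (0 + 3i), (0 - 3i)}.
Expanding the product yields: p(z) = z^3 + 6·z^2 + 9·z + 54.
Note conjugate pairs combine to real quadratics: (z − (0+3i))(z − (0−3i)) = z² + 9.
The resulting polynomial has degree 3 and real coefficients as required.

p(z) = z^3 + 6·z^2 + 9·z + 54.


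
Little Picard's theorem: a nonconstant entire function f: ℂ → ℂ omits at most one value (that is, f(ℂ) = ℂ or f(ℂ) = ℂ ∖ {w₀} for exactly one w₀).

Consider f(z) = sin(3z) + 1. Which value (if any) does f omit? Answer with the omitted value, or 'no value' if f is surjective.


Little Picard bounds the complement of f(ℂ) to at most one point.
sin is entire and surjective onto ℂ: for every w ∈ ℂ, sin(ζ) = w has a solution ζ ∈ ℂ (e.g., via the complex inverse arcsin). With ζ = 3z this gives z = ζ/(3). Then 1·sin(3z) takes every value in 1·ℂ = ℂ, and adding 1 is a bijection of ℂ. So f is surjective and omits no value. (Note: only on the real line is sin bounded by [−1, 1].)

Omitted value: no value.


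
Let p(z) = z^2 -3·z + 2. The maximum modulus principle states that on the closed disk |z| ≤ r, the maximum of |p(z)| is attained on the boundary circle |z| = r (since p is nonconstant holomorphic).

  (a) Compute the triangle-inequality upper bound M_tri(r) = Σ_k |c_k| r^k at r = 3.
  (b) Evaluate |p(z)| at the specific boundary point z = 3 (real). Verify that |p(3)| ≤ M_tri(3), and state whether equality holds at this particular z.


Coefficients: c_0 = 2, c_1 = -3, c_2 = 1. Radius r = 3.
Part (a). Triangle bound: M_tri(r) = Σ_k |c_k| r^k
  = |2|·3^0 + |-3|·3^1 + |1|·3^2
  = 2 + 9 + 9 = 20.
This bounds M(r) := max_{|z|=r} |p(z)| from above; equality holds iff all terms c_k z^k can be made to align in phase at a single z on |z|=r.
Part (b). At z = 3 (real, on the circle |z| = r):
  p(3) = (2)·3^0 + (-3)·3^1 + (1)·3^2 = 2.
  |p(3)| = 2.
Check: |p(3)| = 2 ≤ 20 = M_tri(3). ✓ Equality does not hold at z = 3 (the coefficients have mixed signs, so the terms do not all align in phase there).

M_tri(3) = 20; |p(3)| = 2; equality at z=3: no.


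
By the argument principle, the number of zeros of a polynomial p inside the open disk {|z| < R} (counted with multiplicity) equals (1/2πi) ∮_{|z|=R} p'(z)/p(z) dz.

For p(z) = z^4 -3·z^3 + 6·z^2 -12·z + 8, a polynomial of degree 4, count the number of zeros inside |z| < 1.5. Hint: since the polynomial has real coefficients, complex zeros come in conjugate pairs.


The zeros of p are: 1, (0 + 2i), (0 - 2i), 2.
Their magnitudes are: 1, 2, 2, 2.
Zeros with |z| < R = 1.5: 1.
Count = 1.
By the argument principle, (1/2πi) ∮_{|z|=R} p'(z)/p(z) dz equals exactly this count.

Number of zeros inside |z| < 1.5: 1.


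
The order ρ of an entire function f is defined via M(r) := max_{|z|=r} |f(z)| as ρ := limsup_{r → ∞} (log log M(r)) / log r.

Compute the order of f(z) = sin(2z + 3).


sin(w) is a linear combination of e^{iw} and e^{−iw} (or e^w, e^{−w} in the hyperbolic case), so |sin(w)| ≤ e^{|w|}. With w = 2z + 3, |w| ≤ 2|z| + 3 = 2r + 3 on |z| = r, giving M(r) ≤ e^{2r + 3}, so ρ ≤ 1. On a suitable ray (z = it for sin/cos; z = t for sinh/cosh, t real → ∞), |sin(2z + 3)| grows like e^{2|t|}/2, so ρ ≥ 1. Hence ρ = 1.
Therefore ρ = 1.

Order ρ = 1.


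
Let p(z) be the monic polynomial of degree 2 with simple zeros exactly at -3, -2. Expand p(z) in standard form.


The polynomial is p(z) = ∏_{α ∈ S} (z − α), where S = {-3, -2}.
Expanding the product yields: p(z) = z^2 + 5·z + 6.
The resulting polynomial has degree 2 and real coefficients as required.

p(z) = z^2 + 5·z + 6.


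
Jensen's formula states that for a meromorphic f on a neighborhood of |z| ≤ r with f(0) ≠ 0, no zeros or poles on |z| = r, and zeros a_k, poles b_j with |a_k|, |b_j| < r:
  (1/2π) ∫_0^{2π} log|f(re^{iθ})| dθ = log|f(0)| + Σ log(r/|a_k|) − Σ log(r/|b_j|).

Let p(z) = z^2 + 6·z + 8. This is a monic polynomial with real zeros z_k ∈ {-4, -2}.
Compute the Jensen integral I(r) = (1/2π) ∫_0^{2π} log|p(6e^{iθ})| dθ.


Zeros: -4, -2; r = 6.
Inside |z| < r: -4, -2. Outside (|z| ≥ r): ∅.
p(0) = 8, so log|p(0)| = log(8) = 2.0794.
Apply Jensen: I(r) = log|p(0)| + Σ_k log(r/|z_k|), summed over zeros inside |z| < r.
  log(r/|z_k|) for z_k = -4: log(6/4) = 0.4055
  log(r/|z_k|) for z_k = -2: log(6/2) = 1.0986
Sum over inside zeros: 1.5041.
I(r) = log|p(0)| + (inside sum) = 2.0794 + 1.5041 = 3.5835.
Closed form (all zeros inside, monic): I(r) = n·log(r) = 2·log(6) = 3.5835. ✓

I(r) ≈ 3.5835.


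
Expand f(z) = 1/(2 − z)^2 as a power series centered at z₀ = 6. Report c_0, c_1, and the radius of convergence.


Let w = z − z₀, so z = z₀ + w.
Then 2 − z = 2 − (z₀ + w) = (2 − z₀) − w = -4 − w.
f(z) = 1/(-4 − w)^2 = (1/(-4)^2) · (1 − w/(-4))^{−2}.
By the binomial series (1−u)^{−2} = Σ_{n≥0} C(n+1, 1) u^n for |u|<1, with u = w/(-4):
  c_n = C(n+1, 1) / (-4)^(n+2).
  c_0 = 1/(-4)^2 = 1/16.
  c_1 = 2/(-4)^3 = -1/32.
The series is valid for |w/d| < 1, i.e. |z − z₀| < |d|.
Radius of convergence: R = |2 − z₀| = |-4| = 4 (distance from z₀ to the singularity z = 2).

c_0 = 1/16, c_1 = -1/32; R = 4.


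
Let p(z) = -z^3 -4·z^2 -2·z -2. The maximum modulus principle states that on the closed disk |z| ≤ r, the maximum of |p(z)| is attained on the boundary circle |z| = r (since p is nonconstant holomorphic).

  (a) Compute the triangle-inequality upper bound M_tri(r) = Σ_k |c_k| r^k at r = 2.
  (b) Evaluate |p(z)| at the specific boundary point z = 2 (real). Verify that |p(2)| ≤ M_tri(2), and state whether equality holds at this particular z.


Coefficients: c_0 = -2, c_1 = -2, c_2 = -4, c_3 = -1. Radius r = 2.
Part (a). Triangle bound: M_tri(r) = Σ_k |c_k| r^k
  = |-2|·2^0 + |-2|·2^1 + |-4|·2^2 + |-1|·2^3
  = 2 + 4 + 16 + 8 = 30.
This bounds M(r) := max_{|z|=r} |p(z)| from above; equality holds iff all terms c_k z^k can be made to align in phase at a single z on |z|=r.
Part (b). At z = 2 (real, on the circle |z| = r):
  p(2) = (-2)·2^0 + (-2)·2^1 + (-4)·2^2 + (-1)·2^3 = -30.
  |p(2)| = 30.
Since all nonzero coefficients share the same sign, |p(2)| = 30 = M_tri(2); the triangle bound is attained at z = 2, so in fact M(r) = 30.

M_tri(2) = 30; |p(2)| = 30; equality at z=2: yes.


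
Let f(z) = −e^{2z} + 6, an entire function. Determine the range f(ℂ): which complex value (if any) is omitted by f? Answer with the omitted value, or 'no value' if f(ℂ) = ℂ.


Little Picard bounds the complement of f(ℂ) to at most one point.
e^{2z} is never zero on ℂ, so -1·e^{2z} takes every value in ℂ ∖ {0}. Adding 6 shifts the range to ℂ ∖ {6}. Thus f omits exactly the value 6.

Omitted value: 6.


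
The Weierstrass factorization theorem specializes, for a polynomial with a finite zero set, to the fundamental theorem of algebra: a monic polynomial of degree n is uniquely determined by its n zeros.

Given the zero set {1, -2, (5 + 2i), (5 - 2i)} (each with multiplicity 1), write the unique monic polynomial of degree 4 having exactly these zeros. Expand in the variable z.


The polynomial is p(z) = ∏_{α ∈ S} (z − α), where S = {1, -2, (5 + 2i), (5 - 2i)}.
Expanding the product yields: p(z) = z^4 -9·z^3 + 17·z^2 + 49·z -58.
Note conjugate pairs combine to real quadratics: (z − (5+2i))(z − (5−2i)) = z² − 10z + 29.
The resulting polynomial has degree 4 and real coefficients as required.

p(z) = z^4 -9·z^3 + 17·z^2 + 49·z -58.


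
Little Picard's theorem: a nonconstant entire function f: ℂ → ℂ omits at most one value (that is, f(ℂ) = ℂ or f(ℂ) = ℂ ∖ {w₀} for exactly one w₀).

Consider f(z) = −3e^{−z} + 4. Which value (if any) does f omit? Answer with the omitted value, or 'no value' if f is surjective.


Little Picard bounds the complement of f(ℂ) to at most one point.
e^{−z} is never zero on ℂ, so -3·e^{−z} takes every value in ℂ ∖ {0}. Adding 4 shifts the range to ℂ ∖ {4}. Thus f omits exactly the value 4.

Omitted value: 4.


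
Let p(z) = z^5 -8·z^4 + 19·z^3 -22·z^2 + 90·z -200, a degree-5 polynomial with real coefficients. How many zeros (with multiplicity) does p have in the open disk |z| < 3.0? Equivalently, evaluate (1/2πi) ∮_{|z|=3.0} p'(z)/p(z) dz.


The zeros of p are: 4, (3 + 1i), (3 - 1i), (-1 + 2i), (-1 - 2i).
Their magnitudes are: 4, 3.162, 3.162, 2.236, 2.236.
Zeros with |z| < R = 3.0: (-1 + 2i), (-1 - 2i).
Count = 2.
By the argument principle, (1/2πi) ∮_{|z|=R} p'(z)/p(z) dz equals exactly this count.

Number of zeros inside |z| < 3.0: 2.


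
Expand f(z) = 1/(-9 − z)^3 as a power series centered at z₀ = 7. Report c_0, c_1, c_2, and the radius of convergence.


Let w = z − z₀, so z = z₀ + w.
Then -9 − z = -9 − (z₀ + w) = (-9 − z₀) − w = -16 − w.
f(z) = 1/(-16 − w)^3 = (1/(-16)^3) · (1 − w/(-16))^{−3}.
By the binomial series (1−u)^{−3} = Σ_{n≥0} C(n+2, 2) u^n for |u|<1, with u = w/(-16):
  c_n = C(n+2, 2) / (-16)^(n+3).
  c_0 = 1/(-16)^3 = -1/4096.
  c_1 = 3/(-16)^4 = 3/65536.
  c_2 = 6/(-16)^5 = -3/524288.
The series is valid for |w/d| < 1, i.e. |z − z₀| < |d|.
Radius of convergence: R = |-9 − z₀| = |-16| = 16 (distance from z₀ to the singularity z = -9).

c_0 = -1/4096, c_1 = 3/65536, c_2 = -3/524288; R = 16.


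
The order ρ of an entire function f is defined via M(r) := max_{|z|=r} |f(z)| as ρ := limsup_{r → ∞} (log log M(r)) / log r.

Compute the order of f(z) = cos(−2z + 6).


cos(w) is a linear combination of e^{iw} and e^{−iw} (or e^w, e^{−w} in the hyperbolic case), so |cos(w)| ≤ e^{|w|}. With w = −2z + 6, |w| ≤ 2|z| + 6 = 2r + 6 on |z| = r, giving M(r) ≤ e^{2r + 6}, so ρ ≤ 1. On a suitable ray (z = it for sin/cos; z = t for sinh/cosh, t real → ∞), |cos(−2z + 6)| grows like e^{2|t|}/2, so ρ ≥ 1. Hence ρ = 1.
Therefore ρ = 1.

Order ρ = 1.


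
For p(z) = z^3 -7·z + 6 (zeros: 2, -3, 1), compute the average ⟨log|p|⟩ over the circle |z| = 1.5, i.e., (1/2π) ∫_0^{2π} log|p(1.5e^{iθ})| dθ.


Zeros: -3, 1, 2; r = 1.5.
Inside |z| < r: 1. Outside (|z| ≥ r): -3, 2.
p(0) = 6, so log|p(0)| = log(6) = 1.7918.
Apply Jensen: I(r) = log|p(0)| + Σ_k log(r/|z_k|), summed over zeros inside |z| < r.
  log(r/|z_k|) for z_k = 1: log(1.5/1) = 0.4055
  Outside zeros (-3, 2) contribute nothing to the Jensen sum.
Sum over inside zeros: 0.4055.
I(r) = log|p(0)| + (inside sum) = 1.7918 + 0.4055 = 2.1972.
Note: since some zeros are outside |z| ≤ r, the simplified n·log(r) form does NOT apply — only the inside zeros contribute.

I(r) ≈ 2.1972.


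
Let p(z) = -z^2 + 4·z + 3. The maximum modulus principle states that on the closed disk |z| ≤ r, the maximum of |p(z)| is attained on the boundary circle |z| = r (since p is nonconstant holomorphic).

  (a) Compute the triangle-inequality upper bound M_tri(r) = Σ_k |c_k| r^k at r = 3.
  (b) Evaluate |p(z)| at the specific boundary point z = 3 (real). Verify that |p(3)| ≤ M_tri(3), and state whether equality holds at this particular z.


Coefficients: c_0 = 3, c_1 = 4, c_2 = -1. Radius r = 3.
Part (a). Triangle bound: M_tri(r) = Σ_k |c_k| r^k
  = |3|·3^0 + |4|·3^1 + |-1|·3^2
  = 3 + 12 + 9 = 24.
This bounds M(r) := max_{|z|=r} |p(z)| from above; equality holds iff all terms c_k z^k can be made to align in phase at a single z on |z|=r.
Part (b). At z = 3 (real, on the circle |z| = r):
  p(3) = (3)·3^0 + (4)·3^1 + (-1)·3^2 = 6.
  |p(3)| = 6.
Check: |p(3)| = 6 ≤ 24 = M_tri(3). ✓ Equality does not hold at z = 3 (the coefficients have mixed signs, so the terms do not all align in phase there).

M_tri(3) = 24; |p(3)| = 6; equality at z=3: no.


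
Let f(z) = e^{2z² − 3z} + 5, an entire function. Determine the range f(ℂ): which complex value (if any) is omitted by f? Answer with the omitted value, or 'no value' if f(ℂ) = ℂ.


Little Picard bounds the complement of f(ℂ) to at most one point.
The exponent g(z) = 2z² − 3z is a nonconstant polynomial, hence surjective onto ℂ. So e^{g(z)} takes every value in {e^w : w ∈ ℂ} = ℂ ∖ {0}. Adding 5 shifts the range to ℂ ∖ {5}. f omits exactly 5.

Omitted value: 5.


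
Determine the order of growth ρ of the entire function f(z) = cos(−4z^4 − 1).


Write cos(w) = (e^{iw} ± e^{−iw})/(2 or 2i), so |cos(w)| ≤ e^{|w|}. With w = −4z^4 − 1, |w| ≤ 4r^4 + 1 on |z|=r, giving M(r) ≤ e^{4r^4 + 1} and ρ ≤ 4. For the lower bound, choose z on |z|=r with -4z^4 purely imaginary of modulus 4r^4; then |cos(−4z^4 − 1)| grows like e^{4r^4}/2, so ρ ≥ 4. Hence ρ = 4.
Therefore ρ = 4.

Order ρ = 4.


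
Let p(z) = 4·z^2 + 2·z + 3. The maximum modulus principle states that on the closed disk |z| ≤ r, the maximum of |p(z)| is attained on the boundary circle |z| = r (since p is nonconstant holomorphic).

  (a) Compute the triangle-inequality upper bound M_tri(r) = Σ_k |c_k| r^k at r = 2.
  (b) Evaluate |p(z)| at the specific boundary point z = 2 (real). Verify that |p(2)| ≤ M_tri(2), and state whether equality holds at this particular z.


Coefficients: c_0 = 3, c_1 = 2, c_2 = 4. Radius r = 2.
Part (a). Triangle bound: M_tri(r) = Σ_k |c_k| r^k
  = |3|·2^0 + |2|·2^1 + |4|·2^2
  = 3 + 4 + 16 = 23.
This bounds M(r) := max_{|z|=r} |p(z)| from above; equality holds iff all terms c_k z^k can be made to align in phase at a single z on |z|=r.
Part (b). At z = 2 (real, on the circle |z| = r):
  p(2) = (3)·2^0 + (2)·2^1 + (4)·2^2 = 23.
  |p(2)| = 23.
Since all nonzero coefficients share the same sign, |p(2)| = 23 = M_tri(2); the triangle bound is attained at z = 2, so in fact M(r) = 23.

M_tri(2) = 23; |p(2)| = 23; equality at z=2: yes.


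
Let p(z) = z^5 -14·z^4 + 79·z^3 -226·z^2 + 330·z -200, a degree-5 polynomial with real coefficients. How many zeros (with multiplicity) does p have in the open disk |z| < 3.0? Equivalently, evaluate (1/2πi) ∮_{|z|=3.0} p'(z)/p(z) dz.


The zeros of p are: 4, (2 + 1i), (2 - 1i), (3 + 1i), (3 - 1i).
Their magnitudes are: 4, 2.236, 2.236, 3.162, 3.162.
Zeros with |z| < R = 3.0: (2 + 1i), (2 - 1i).
Count = 2.
By the argument principle, (1/2πi) ∮_{|z|=R} p'(z)/p(z) dz equals exactly this count.

Number of zeros inside |z| < 3.0: 2.


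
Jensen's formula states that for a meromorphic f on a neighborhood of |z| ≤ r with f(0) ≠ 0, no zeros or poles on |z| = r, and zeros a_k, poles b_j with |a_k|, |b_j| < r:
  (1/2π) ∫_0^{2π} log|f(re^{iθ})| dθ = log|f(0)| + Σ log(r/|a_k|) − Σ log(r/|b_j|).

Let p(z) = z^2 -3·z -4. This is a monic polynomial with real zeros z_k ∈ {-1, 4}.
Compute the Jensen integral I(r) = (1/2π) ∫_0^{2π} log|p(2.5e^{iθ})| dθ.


Zeros: -1, 4; r = 2.5.
Inside |z| < r: -1. Outside (|z| ≥ r): 4.
p(0) = -4, so log|p(0)| = log(4) = 1.3863.
Apply Jensen: I(r) = log|p(0)| + Σ_k log(r/|z_k|), summed over zeros inside |z| < r.
  log(r/|z_k|) for z_k = -1: log(2.5/1) = 0.9163
  Outside zeros (4) contribute nothing to the Jensen sum.
Sum over inside zeros: 0.9163.
I(r) = log|p(0)| + (inside sum) = 1.3863 + 0.9163 = 2.3026.
Note: since some zeros are outside |z| ≤ r, the simplified n·log(r) form does NOT apply — only the inside zeros contribute.

I(r) ≈ 2.3026.


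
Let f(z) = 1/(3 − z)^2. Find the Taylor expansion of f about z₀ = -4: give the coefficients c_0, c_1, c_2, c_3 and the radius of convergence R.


Let w = z − z₀, so z = z₀ + w.
Then 3 − z = 3 − (z₀ + w) = (3 − z₀) − w = 7 − w.
f(z) = 1/(7 − w)^2 = (1/(7)^2) · (1 − w/(7))^{−2}.
By the binomial series (1−u)^{−2} = Σ_{n≥0} C(n+1, 1) u^n for |u|<1, with u = w/(7):
  c_n = C(n+1, 1) / (7)^(n+2).
  c_0 = 1/(7)^2 = 1/49.
  c_1 = 2/(7)^3 = 2/343.
  c_2 = 3/(7)^4 = 3/2401.
  c_3 = 4/(7)^5 = 4/16807.
The series is valid for |w/d| < 1, i.e. |z − z₀| < |d|.
Radius of convergence: R = |3 − z₀| = |7| = 7 (distance from z₀ to the singularity z = 3).

c_0 = 1/49, c_1 = 2/343, c_2 = 3/2401, c_3 = 4/16807; R = 7.


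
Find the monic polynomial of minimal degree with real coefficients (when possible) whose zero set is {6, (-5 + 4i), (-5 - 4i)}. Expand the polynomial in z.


The polynomial is p(z) = ∏_{α ∈ S} (z − α), where S = {6, (-5 + 4i), (-5 - 4i)}.
Expanding the product yields: p(z) = z^3 + 4·z^2 -19·z -246.
Note conjugate pairs combine to real quadratics: (z − (-5+4i))(z − (-5−4i)) = z² + 10z + 41.
The resulting polynomial has degree 3 and real coefficients as required.

p(z) = z^3 + 4·z^2 -19·z -246.


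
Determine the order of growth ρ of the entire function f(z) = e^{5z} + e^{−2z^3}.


Each summand is entire of order 1 and 3 respectively (as in the single-exponential case). The order of a sum is at most the max of the orders, so ρ ≤ 3. For the lower bound: on |z|=r choose arg z so that -2z^3 is real positive; then |e^{-2z^3}| = e^{2r^3} while |e^{5z}| ≤ e^{5r^1} = o(e^{2r^3}). So |f| ≥ e^{2r^3}(1 − o(1)) and ρ ≥ 3. Hence ρ = max(1, 3) = 3.
Therefore ρ = 3.

Order ρ = 3.


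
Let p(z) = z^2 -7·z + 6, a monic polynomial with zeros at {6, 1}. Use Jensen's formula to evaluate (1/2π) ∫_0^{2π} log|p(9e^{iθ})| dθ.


Zeros: 1, 6; r = 9.
Inside |z| < r: 1, 6. Outside (|z| ≥ r): ∅.
p(0) = 6, so log|p(0)| = log(6) = 1.7918.
Apply Jensen: I(r) = log|p(0)| + Σ_k log(r/|z_k|), summed over zeros inside |z| < r.
  log(r/|z_k|) for z_k = 6: log(9/6) = 0.4055
  log(r/|z_k|) for z_k = 1: log(9/1) = 2.1972
Sum over inside zeros: 2.6027.
I(r) = log|p(0)| + (inside sum) = 1.7918 + 2.6027 = 4.3944.
Closed form (all zeros inside, monic): I(r) = n·log(r) = 2·log(9) = 4.3944. ✓

I(r) ≈ 4.3944.


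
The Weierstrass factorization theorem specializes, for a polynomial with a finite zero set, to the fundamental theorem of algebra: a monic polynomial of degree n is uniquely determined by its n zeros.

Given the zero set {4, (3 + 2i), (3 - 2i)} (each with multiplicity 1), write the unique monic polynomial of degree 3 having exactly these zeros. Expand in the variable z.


The polynomial is p(z) = ∏_{α ∈ S} (z − α), where S = {4, (3 + 2i), (3 - 2i)}.
Expanding the product yields: p(z) = z^3 -10·z^2 + 37·z -52.
Note conjugate pairs combine to real quadratics: (z − (3+2i))(z − (3−2i)) = z² − 6z + 13.
The resulting polynomial has degree 3 and real coefficients as required.

p(z) = z^3 -10·z^2 + 37·z -52.


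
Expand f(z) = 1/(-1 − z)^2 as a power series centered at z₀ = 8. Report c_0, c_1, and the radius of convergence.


Let w = z − z₀, so z = z₀ + w.
Then -1 − z = -1 − (z₀ + w) = (-1 − z₀) − w = -9 − w.
f(z) = 1/(-9 − w)^2 = (1/(-9)^2) · (1 − w/(-9))^{−2}.
By the binomial series (1−u)^{−2} = Σ_{n≥0} C(n+1, 1) u^n for |u|<1, with u = w/(-9):
  c_n = C(n+1, 1) / (-9)^(n+2).
  c_0 = 1/(-9)^2 = 1/81.
  c_1 = 2/(-9)^3 = -2/729.
The series is valid for |w/d| < 1, i.e. |z − z₀| < |d|.
Radius of convergence: R = |-1 − z₀| = |-9| = 9 (distance from z₀ to the singularity z = -1).

c_0 = 1/81, c_1 = -2/729; R = 9.


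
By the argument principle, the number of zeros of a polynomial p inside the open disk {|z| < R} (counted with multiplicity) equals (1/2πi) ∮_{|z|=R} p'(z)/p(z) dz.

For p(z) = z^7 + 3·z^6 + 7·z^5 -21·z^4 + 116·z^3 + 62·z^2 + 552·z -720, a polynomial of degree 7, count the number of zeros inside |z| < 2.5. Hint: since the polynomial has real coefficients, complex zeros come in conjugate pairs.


The zeros of p are: 1, (2 + 2i), (2 - 2i), (-1 + 2i), (-1 - 2i), (-3 + 3i), (-3 - 3i).
Their magnitudes are: 1, 2.828, 2.828, 2.236, 2.236, 4.243, 4.243.
Zeros with |z| < R = 2.5: 1, (-1 + 2i), (-1 - 2i).
Count = 3.
By the argument principle, (1/2πi) ∮_{|z|=R} p'(z)/p(z) dz equals exactly this count.

Number of zeros inside |z| < 2.5: 3.


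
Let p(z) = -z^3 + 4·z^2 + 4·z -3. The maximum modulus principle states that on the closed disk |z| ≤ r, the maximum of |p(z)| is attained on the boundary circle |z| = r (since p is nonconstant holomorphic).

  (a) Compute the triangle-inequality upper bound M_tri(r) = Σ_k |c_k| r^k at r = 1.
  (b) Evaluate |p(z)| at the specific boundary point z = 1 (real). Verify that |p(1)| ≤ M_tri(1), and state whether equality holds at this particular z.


Coefficients: c_0 = -3, c_1 = 4, c_2 = 4, c_3 = -1. Radius r = 1.
Part (a). Triangle bound: M_tri(r) = Σ_k |c_k| r^k
  = |-3|·1^0 + |4|·1^1 + |4|·1^2 + |-1|·1^3
  = 3 + 4 + 4 + 1 = 12.
This bounds M(r) := max_{|z|=r} |p(z)| from above; equality holds iff all terms c_k z^k can be made to align in phase at a single z on |z|=r.
Part (b). At z = 1 (real, on the circle |z| = r):
  p(1) = (-3)·1^0 + (4)·1^1 + (4)·1^2 + (-1)·1^3 = 4.
  |p(1)| = 4.
Check: |p(1)| = 4 ≤ 12 = M_tri(1). ✓ Equality does not hold at z = 1 (the coefficients have mixed signs, so the terms do not all align in phase there).

M_tri(1) = 12; |p(1)| = 4; equality at z=1: no.


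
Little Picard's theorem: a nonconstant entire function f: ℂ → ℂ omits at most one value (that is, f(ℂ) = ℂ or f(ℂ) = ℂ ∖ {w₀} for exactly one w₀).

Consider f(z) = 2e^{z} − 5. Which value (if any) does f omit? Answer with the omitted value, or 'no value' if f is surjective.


Little Picard bounds the complement of f(ℂ) to at most one point.
e^{z} is never zero on ℂ, so 2·e^{z} takes every value in ℂ ∖ {0}. Adding -5 shifts the range to ℂ ∖ {-5}. Thus f omits exactly the value -5.

Omitted value: -5.


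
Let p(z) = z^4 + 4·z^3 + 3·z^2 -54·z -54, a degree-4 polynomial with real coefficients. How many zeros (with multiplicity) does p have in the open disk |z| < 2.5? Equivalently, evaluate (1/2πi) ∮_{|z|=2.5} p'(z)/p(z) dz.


The zeros of p are: -1, (-3 + 3i), (-3 - 3i), 3.
Their magnitudes are: 1, 4.243, 4.243, 3.
Zeros with |z| < R = 2.5: -1.
Count = 1.
By the argument principle, (1/2πi) ∮_{|z|=R} p'(z)/p(z) dz equals exactly this count.

Number of zeros inside |z| < 2.5: 1.


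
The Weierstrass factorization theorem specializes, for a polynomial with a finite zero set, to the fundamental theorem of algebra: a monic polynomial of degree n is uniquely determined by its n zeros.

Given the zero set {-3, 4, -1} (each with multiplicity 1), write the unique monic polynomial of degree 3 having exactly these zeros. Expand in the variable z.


The polynomial is p(z) = ∏_{α ∈ S} (z − α), where S = {-3, 4, -1}.
Expanding the product yields: p(z) = z^3 -13·z -12.
The resulting polynomial has degree 3 and real coefficients as required.

p(z) = z^3 -13·z -12.


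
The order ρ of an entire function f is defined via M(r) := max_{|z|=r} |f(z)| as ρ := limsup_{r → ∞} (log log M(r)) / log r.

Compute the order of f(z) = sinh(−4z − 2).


sinh(w) is a linear combination of e^{iw} and e^{−iw} (or e^w, e^{−w} in the hyperbolic case), so |sinh(w)| ≤ e^{|w|}. With w = −4z − 2, |w| ≤ 4|z| + 2 = 4r + 2 on |z| = r, giving M(r) ≤ e^{4r + 2}, so ρ ≤ 1. On a suitable ray (z = it for sin/cos; z = t for sinh/cosh, t real → ∞), |sinh(−4z − 2)| grows like e^{4|t|}/2, so ρ ≥ 1. Hence ρ = 1.
Therefore ρ = 1.

Order ρ = 1.


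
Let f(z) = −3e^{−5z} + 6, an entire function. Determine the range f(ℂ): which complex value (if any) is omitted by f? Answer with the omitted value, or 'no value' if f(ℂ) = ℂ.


Little Picard bounds the complement of f(ℂ) to at most one point.
e^{−5z} is never zero on ℂ, so -3·e^{−5z} takes every value in ℂ ∖ {0}. Adding 6 shifts the range to ℂ ∖ {6}. Thus f omits exactly the value 6.

Omitted value: 6.


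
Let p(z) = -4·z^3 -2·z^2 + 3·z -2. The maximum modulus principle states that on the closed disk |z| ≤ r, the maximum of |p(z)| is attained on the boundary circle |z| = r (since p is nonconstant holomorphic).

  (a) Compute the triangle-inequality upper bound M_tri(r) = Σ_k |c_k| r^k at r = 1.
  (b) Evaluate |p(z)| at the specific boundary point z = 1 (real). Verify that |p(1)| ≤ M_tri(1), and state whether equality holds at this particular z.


Coefficients: c_0 = -2, c_1 = 3, c_2 = -2, c_3 = -4. Radius r = 1.
Part (a). Triangle bound: M_tri(r) = Σ_k |c_k| r^k
  = |-2|·1^0 + |3|·1^1 + |-2|·1^2 + |-4|·1^3
  = 2 + 3 + 2 + 4 = 11.
This bounds M(r) := max_{|z|=r} |p(z)| from above; equality holds iff all terms c_k z^k can be made to align in phase at a single z on |z|=r.
Part (b). At z = 1 (real, on the circle |z| = r):
  p(1) = (-2)·1^0 + (3)·1^1 + (-2)·1^2 + (-4)·1^3 = -5.
  |p(1)| = 5.
Check: |p(1)| = 5 ≤ 11 = M_tri(1). ✓ Equality does not hold at z = 1 (the coefficients have mixed signs, so the terms do not all align in phase there).

M_tri(1) = 11; |p(1)| = 5; equality at z=1: no.


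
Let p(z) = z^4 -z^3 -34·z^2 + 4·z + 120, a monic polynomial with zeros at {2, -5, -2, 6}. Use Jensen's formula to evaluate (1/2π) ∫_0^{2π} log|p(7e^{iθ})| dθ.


Zeros: -5, -2, 2, 6; r = 7.
Inside |z| < r: -5, -2, 2, 6. Outside (|z| ≥ r): ∅.
p(0) = 120, so log|p(0)| = log(120) = 4.7875.
Apply Jensen: I(r) = log|p(0)| + Σ_k log(r/|z_k|), summed over zeros inside |z| < r.
  log(r/|z_k|) for z_k = 2: log(7/2) = 1.2528
  log(r/|z_k|) for z_k = -5: log(7/5) = 0.3365
  log(r/|z_k|) for z_k = -2: log(7/2) = 1.2528
  log(r/|z_k|) for z_k = 6: log(7/6) = 0.1542
Sum over inside zeros: 2.9961.
I(r) = log|p(0)| + (inside sum) = 4.7875 + 2.9961 = 7.7836.
Closed form (all zeros inside, monic): I(r) = n·log(r) = 4·log(7) = 7.7836. ✓

I(r) ≈ 7.7836.


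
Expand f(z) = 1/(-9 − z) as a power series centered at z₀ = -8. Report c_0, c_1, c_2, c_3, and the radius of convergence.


Let w = z − z₀, so z = z₀ + w.
Then -9 − z = -9 − (z₀ + w) = (-9 − z₀) − w = -1 − w.
f(z) = 1/(-1 − w) = (1/(-1)) · 1/(1 − w/(-1)) = Σ_{n≥0} w^n / (-1)^(n+1).
So c_n = 1/(-1)^(n+1):
  c_0 = 1/(-1)^1 = -1.
  c_1 = 1/(-1)^2 = 1.
  c_2 = 1/(-1)^3 = -1.
  c_3 = 1/(-1)^4 = 1.
The series is valid for |w/d| < 1, i.e. |z − z₀| < |d|.
Radius of convergence: R = |-9 − z₀| = |-1| = 1 (distance from z₀ to the singularity z = -9).

c_0 = -1, c_1 = 1, c_2 = -1, c_3 = 1; R = 1.


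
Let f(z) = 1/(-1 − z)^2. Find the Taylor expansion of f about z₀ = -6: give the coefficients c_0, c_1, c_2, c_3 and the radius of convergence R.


Let w = z − z₀, so z = z₀ + w.
Then -1 − z = -1 − (z₀ + w) = (-1 − z₀) − w = 5 − w.
f(z) = 1/(5 − w)^2 = (1/(5)^2) · (1 − w/(5))^{−2}.
By the binomial series (1−u)^{−2} = Σ_{n≥0} C(n+1, 1) u^n for |u|<1, with u = w/(5):
  c_n = C(n+1, 1) / (5)^(n+2).
  c_0 = 1/(5)^2 = 1/25.
  c_1 = 2/(5)^3 = 2/125.
  c_2 = 3/(5)^4 = 3/625.
  c_3 = 4/(5)^5 = 4/3125.
The series is valid for |w/d| < 1, i.e. |z − z₀| < |d|.
Radius of convergence: R = |-1 − z₀| = |5| = 5 (distance from z₀ to the singularity z = -1).

c_0 = 1/25, c_1 = 2/125, c_2 = 3/625, c_3 = 4/3125; R = 5.


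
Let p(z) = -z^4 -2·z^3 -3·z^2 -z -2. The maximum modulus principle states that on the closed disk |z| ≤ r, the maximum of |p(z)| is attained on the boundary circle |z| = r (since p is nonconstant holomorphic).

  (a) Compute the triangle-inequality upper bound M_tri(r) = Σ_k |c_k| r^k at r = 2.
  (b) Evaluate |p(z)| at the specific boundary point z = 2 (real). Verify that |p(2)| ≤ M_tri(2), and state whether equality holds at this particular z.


Coefficients: c_0 = -2, c_1 = -1, c_2 = -3, c_3 = -2, c_4 = -1. Radius r = 2.
Part (a). Triangle bound: M_tri(r) = Σ_k |c_k| r^k
  = |-2|·2^0 + |-1|·2^1 + |-3|·2^2 + |-2|·2^3 + |-1|·2^4
  = 2 + 2 + 12 + 16 + 16 = 48.
This bounds M(r) := max_{|z|=r} |p(z)| from above; equality holds iff all terms c_k z^k can be made to align in phase at a single z on |z|=r.
Part (b). At z = 2 (real, on the circle |z| = r):
  p(2) = (-2)·2^0 + (-1)·2^1 + (-3)·2^2 + (-2)·2^3 + (-1)·2^4 = -48.
  |p(2)| = 48.
Since all nonzero coefficients share the same sign, |p(2)| = 48 = M_tri(2); the triangle bound is attained at z = 2, so in fact M(r) = 48.

M_tri(2) = 48; |p(2)| = 48; equality at z=2: yes.
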